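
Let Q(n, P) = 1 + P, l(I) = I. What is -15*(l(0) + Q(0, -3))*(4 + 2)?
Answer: 180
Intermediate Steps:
-15*(l(0) + Q(0, -3))*(4 + 2) = -15*(0 + (1 - 3))*(4 + 2) = -15*(0 - 2)*6 = -(-30)*6 = -15*(-12) = 180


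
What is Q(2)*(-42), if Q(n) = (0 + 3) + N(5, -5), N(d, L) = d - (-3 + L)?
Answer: -672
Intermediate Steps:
N(d, L) = 3 + d - L (N(d, L) = d + (3 - L) = 3 + d - L)
Q(n) = 16 (Q(n) = (0 + 3) + (3 + 5 - 1*(-5)) = 3 + (3 + 5 + 5) = 3 + 13 = 16)
Q(2)*(-42) = 16*(-42) = -672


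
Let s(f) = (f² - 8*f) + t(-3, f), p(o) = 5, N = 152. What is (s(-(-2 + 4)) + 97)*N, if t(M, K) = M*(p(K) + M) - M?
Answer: 17328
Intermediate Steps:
t(M, K) = -M + M*(5 + M) (t(M, K) = M*(5 + M) - M = -M + M*(5 + M))
s(f) = -3 + f² - 8*f (s(f) = (f² - 8*f) - 3*(4 - 3) = (f² - 8*f) - 3*1 = (f² - 8*f) - 3 = -3 + f² - 8*f)
(s(-(-2 + 4)) + 97)*N = ((-3 + (-(-2 + 4))² - (-8)*(-2 + 4)) + 97)*152 = ((-3 + (-1*2)² - (-8)*2) + 97)*152 = ((-3 + (-2)² - 8*(-2)) + 97)*152 = ((-3 + 4 + 16) + 97)*152 = (17 + 97)*152 = 114*152 = 17328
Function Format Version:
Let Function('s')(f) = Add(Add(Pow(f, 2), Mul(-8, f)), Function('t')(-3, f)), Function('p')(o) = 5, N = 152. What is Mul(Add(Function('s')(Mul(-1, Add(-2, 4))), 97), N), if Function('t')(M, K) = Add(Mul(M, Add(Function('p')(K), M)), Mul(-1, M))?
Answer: 17328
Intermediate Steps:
Function('t')(M, K) = Add(Mul(-1, M), Mul(M, Add(5, M))) (Function('t')(M, K) = Add(Mul(M, Add(5, M)), Mul(-1, M)) = Add(Mul(-1, M), Mul(M, Add(5, M))))
Function('s')(f) = Add(-3, Pow(f, 2), Mul(-8, f)) (Function('s')(f) = Add(Add(Pow(f, 2), Mul(-8, f)), Mul(-3, Add(4, -3))) = Add(Add(Pow(f, 2), Mul(-8, f)), Mul(-3, 1)) = Add(Add(Pow(f, 2), Mul(-8, f)), -3) = Add(-3, Pow(f, 2), Mul(-8, f)))
Mul(Add(Function('s')(Mul(-1, Add(-2, 4))), 97), N) = Mul(Add(Add(-3, Pow(Mul(-1, Add(-2, 4)), 2), Mul(-8, Mul(-1, Add(-2, 4)))), 97), 152) = Mul(Add(Add(-3, Pow(Mul(-1, 2), 2), Mul(-8, Mul(-1, 2))), 97), 152) = Mul(Add(Add(-3, Pow(-2, 2), Mul(-8, -2)), 97), 152) = Mul(Add(Add(-3, 4, 16), 97), 152) = Mul(Add(17, 97), 152) = Mul(114, 152) = 17328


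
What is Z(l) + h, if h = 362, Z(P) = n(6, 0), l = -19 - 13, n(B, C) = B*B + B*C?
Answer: 398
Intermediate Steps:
n(B, C) = B**2 + B*C
l = -32
Z(P) = 36 (Z(P) = 6*(6 + 0) = 6*6 = 36)
Z(l) + h = 36 + 362 = 398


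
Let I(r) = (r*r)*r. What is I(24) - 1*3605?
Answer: 10219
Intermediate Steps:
I(r) = r³ (I(r) = r²*r = r³)
I(24) - 1*3605 = 24³ - 1*3605 = 13824 - 3605 = 10219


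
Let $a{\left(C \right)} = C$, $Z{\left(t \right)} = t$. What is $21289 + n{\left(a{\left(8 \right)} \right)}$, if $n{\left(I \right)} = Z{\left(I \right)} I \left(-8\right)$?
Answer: $20777$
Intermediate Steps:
$n{\left(I \right)} = - 8 I^{2}$ ($n{\left(I \right)} = I I \left(-8\right) = I^{2} \left(-8\right) = - 8 I^{2}$)
$21289 + n{\left(a{\left(8 \right)} \right)} = 21289 - 8 \cdot 8^{2} = 21289 - 512 = 20777$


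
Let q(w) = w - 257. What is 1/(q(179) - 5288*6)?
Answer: -1/31806 ≈ -3.1441e-5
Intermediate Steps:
q(w) = -257 + w
1/(q(179) - 5288*6) = 1/((-257 + 179) - 5288*6) = 1/(-78 - 31728) = 1/(-31806) = -1/31806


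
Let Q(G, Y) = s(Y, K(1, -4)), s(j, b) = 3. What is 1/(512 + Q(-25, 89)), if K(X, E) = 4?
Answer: 1/515 ≈ 0.0019417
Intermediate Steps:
Q(G, Y) = 3
1/(512 + Q(-25, 89)) = 1/(512 + 3) = 1/515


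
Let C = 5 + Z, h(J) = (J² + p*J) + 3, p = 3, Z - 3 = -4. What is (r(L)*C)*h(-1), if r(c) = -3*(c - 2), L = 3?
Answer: -12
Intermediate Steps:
Z = -1 (Z = 3 - 4 = -1)
r(c) = 6 - 3*c (r(c) = -3*(-2 + c) = 6 - 3*c)
h(J) = 3 + J² + 3*J (h(J) = (J² + 3*J) + 3 = 3 + J² + 3*J)
C = 4 (C = 5 - 1 = 4)
(r(L)*C)*h(-1) = ((6 - 3*3)*4)*(3 + (-1)² + 3*(-1)) = ((6 - 9)*4)*(3 + 1 - 3) = -3*4*1 = -12*1 = -12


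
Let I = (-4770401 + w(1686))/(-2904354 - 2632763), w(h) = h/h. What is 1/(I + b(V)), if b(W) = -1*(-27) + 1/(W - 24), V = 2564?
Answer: 14064277180/391857836977 ≈ 0.035891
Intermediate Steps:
w(h) = 1
I = 4770400/5537117 (I = (-4770401 + 1)/(-2904354 - 2632763) = -4770400/(-5537117) = -4770400*(-1/5537117) = 4770400/5537117 ≈ 0.86153)
b(W) = 27 + 1/(-24 + W)
1/(I + b(V)) = 1/(4770400/5537117 + (-647 + 27*2564)/(-24 + 2564)) = 1/(4770400/5537117 + (-647 + 69228)/2540) = 1/(4770400/5537117 + (1/2540)*68581) = 1/(4770400/5537117 + 68581/2540) = 1/(391857836977/14064277180) = 14064277180/391857836977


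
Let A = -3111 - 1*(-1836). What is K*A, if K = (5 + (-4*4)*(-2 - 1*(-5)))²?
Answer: -2357475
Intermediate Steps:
A = -1275 (A = -3111 + 1836 = -1275)
K = 1849 (K = (5 - 16*(-2 + 5))² = (5 - 16*3)² = (5 - 48)² = (-43)² = 1849)
K*A = 1849*(-1275) = -2357475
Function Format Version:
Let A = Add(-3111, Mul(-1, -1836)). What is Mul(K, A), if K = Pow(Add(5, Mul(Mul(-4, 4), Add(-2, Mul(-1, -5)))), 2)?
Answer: -2357475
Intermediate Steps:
A = -1275 (A = Add(-3111, 1836) = -1275)
K = 1849 (K = Pow(Add(5, Mul(-16, Add(-2, 5))), 2) = Pow(Add(5, Mul(-16, 3)), 2) = Pow(Add(5, -48), 2) = Pow(-43, 2) = 1849)
Mul(K, A) = Mul(1849, -1275) = -2357475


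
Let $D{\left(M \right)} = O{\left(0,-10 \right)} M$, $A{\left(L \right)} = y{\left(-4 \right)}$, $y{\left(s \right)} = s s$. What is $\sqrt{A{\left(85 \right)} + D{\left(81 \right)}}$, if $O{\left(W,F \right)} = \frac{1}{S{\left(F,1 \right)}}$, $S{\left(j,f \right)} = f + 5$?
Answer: $\frac{\sqrt{118}}{2} \approx 5.4314$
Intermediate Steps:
$S{\left(j,f \right)} = 5 + f$
$y{\left(s \right)} = s^{2}$
$A{\left(L \right)} = 16$ ($A{\left(L \right)} = \left(-4\right)^{2} = 16$)
$O{\left(W,F \right)} = \frac{1}{6}$ ($O{\left(W,F \right)} = \frac{1}{5 + 1} = \frac{1}{6}$)
$D{\left(M \right)} = \frac{M}{6}$
$\sqrt{A{\left(85 \right)} + D{\left(81 \right)}} = \sqrt{16 + \frac{1}{6} \cdot 81} = \sqrt{16 + \frac{27}{2}} = \sqrt{\frac{59}{2}} = \frac{\sqrt{118}}{2}$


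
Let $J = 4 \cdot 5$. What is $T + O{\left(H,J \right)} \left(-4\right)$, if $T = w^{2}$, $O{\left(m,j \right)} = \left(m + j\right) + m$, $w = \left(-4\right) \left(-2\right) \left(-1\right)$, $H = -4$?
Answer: $16$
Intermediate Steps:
$w = -8$ ($w = 8 \left(-1\right) = -8$)
$J = 20$
$O{\left(m,j \right)} = j + 2 m$ ($O{\left(m,j \right)} = \left(j + m\right) + m = j + 2 m$)
$T = 64$ ($T = \left(-8\right)^{2} = 64$)
$T + O{\left(H,J \right)} \left(-4\right) = 64 + \left(20 + 2 \left(-4\right)\right) \left(-4\right) = 64 + \left(20 - 8\right) \left(-4\right) = 64 + 12 \left(-4\right) = 64 - 48 = 16$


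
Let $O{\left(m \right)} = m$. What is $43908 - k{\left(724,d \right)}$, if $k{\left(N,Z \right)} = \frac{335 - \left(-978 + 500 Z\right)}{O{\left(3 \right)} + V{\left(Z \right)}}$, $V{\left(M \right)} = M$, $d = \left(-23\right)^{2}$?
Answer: $\frac{23622243}{532} \approx 44403.0$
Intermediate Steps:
$d = 529$
$k{\left(N,Z \right)} = \frac{1313 - 500 Z}{3 + Z}$ ($k{\left(N,Z \right)} = \frac{335 - \left(-978 + 500 Z\right)}{3 + Z} = \frac{1313 - 500 Z}{3 + Z}$)
$43908 - k{\left(724,d \right)} = 43908 - \frac{1313 - 264500}{3 + 529} = 43908 - \frac{1313 - 264500}{532} = 43908 - \frac{1}{532} \left(-263187\right) = 43908 - - \frac{263187}{532} = 43908 + \frac{263187}{532} = \frac{23622243}{532}$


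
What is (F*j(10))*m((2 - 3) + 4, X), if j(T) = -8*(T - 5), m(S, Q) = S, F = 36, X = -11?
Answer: -4320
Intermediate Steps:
j(T) = 40 - 8*T (j(T) = -8*(-5 + T) = 40 - 8*T)
(F*j(10))*m((2 - 3) + 4, X) = (36*(40 - 8*10))*((2 - 3) + 4) = (36*(40 - 80))*(-1 + 4) = (36*(-40))*3 = -1440*3 = -4320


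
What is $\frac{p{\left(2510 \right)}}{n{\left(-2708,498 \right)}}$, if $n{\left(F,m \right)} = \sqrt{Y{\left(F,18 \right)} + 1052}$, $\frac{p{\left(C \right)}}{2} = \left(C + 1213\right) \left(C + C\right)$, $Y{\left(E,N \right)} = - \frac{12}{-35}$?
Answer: $\frac{4672365 \sqrt{80570}}{1151} \approx 1.1523 \cdot 10^{6}$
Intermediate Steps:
$Y{\left(E,N \right)} = \frac{12}{35}$ ($Y{\left(E,N \right)} = \left(-12\right) \left(- \frac{1}{35}\right) = \frac{12}{35}$)
$p{\left(C \right)} = 4 C \left(1213 + C\right)$ ($p{\left(C \right)} = 2 \left(C + 1213\right) \left(C + C\right) = 2 \left(1213 + C\right) 2 C = 2 \cdot 2 C \left(1213 + C\right) = 4 C \left(1213 + C\right)$)
$n{\left(F,m \right)} = \frac{4 \sqrt{80570}}{35}$ ($n{\left(F,m \right)} = \sqrt{\frac{12}{35} + 1052} = \sqrt{\frac{36832}{35}} = \frac{4 \sqrt{80570}}{35}$)
$\frac{p{\left(2510 \right)}}{n{\left(-2708,498 \right)}} = \frac{4 \cdot 2510 \left(1213 + 2510\right)}{\frac{4}{35} \sqrt{80570}} = 4 \cdot 2510 \cdot 3723 \frac{\sqrt{80570}}{9208} = 37378920 \frac{\sqrt{80570}}{9208} = \frac{4672365 \sqrt{80570}}{1151}$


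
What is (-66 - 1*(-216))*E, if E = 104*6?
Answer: 93600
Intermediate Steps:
E = 624
(-66 - 1*(-216))*E = (-66 - 1*(-216))*624 = (-66 + 216)*624 = 150*624 = 93600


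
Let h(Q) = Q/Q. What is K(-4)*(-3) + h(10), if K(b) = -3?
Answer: 10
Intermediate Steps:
h(Q) = 1
K(-4)*(-3) + h(10) = -3*(-3) + 1 = 9 + 1 = 10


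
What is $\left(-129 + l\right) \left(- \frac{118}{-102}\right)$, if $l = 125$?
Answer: $- \frac{236}{51} \approx -4.6274$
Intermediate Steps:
$\left(-129 + l\right) \left(- \frac{118}{-102}\right) = \left(-129 + 125\right) \left(- \frac{118}{-102}\right) = - 4 \left(\left(-118\right) \left(- \frac{1}{102}\right)\right) = \left(-4\right) \frac{59}{51} = - \frac{236}{51}$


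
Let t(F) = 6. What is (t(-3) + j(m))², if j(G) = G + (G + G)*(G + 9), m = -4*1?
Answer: 1444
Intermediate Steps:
m = -4
j(G) = G + 2*G*(9 + G) (j(G) = G + (2*G)*(9 + G) = G + 2*G*(9 + G))
(t(-3) + j(m))² = (6 - 4*(19 + 2*(-4)))² = (6 - 4*(19 - 8))² = (6 - 4*11)² = (6 - 44)² = (-38)² = 1444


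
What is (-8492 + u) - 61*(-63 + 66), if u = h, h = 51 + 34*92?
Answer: -5496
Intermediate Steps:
h = 3179 (h = 51 + 3128 = 3179)
u = 3179
(-8492 + u) - 61*(-63 + 66) = (-8492 + 3179) - 61*(-63 + 66) = -5313 - 61*3 = -5313 - 183 = -5496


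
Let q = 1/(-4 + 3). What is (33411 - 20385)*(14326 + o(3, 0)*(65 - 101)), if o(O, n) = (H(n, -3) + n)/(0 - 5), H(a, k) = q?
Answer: 932583444/5 ≈ 1.8652e+8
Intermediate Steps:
q = -1 (q = 1/(-1) = -1)
H(a, k) = -1
o(O, n) = ⅕ - n/5 (o(O, n) = (-1 + n)/(0 - 5) = (-1 + n)/(-5) = (-1 + n)*(-⅕) = ⅕ - n/5)
(33411 - 20385)*(14326 + o(3, 0)*(65 - 101)) = (33411 - 20385)*(14326 + (⅕ - ⅕*0)*(65 - 101)) = 13026*(14326 + (⅕ + 0)*(-36)) = 13026*(14326 + (⅕)*(-36)) = 13026*(14326 - 36/5) = 13026*(71594/5) = 932583444/5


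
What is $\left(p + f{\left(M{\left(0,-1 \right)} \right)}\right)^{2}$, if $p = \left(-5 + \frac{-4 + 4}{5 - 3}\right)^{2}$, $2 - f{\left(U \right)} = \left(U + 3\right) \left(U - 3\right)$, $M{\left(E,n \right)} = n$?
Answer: $1225$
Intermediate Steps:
$f{\left(U \right)} = 2 - \left(-3 + U\right) \left(3 + U\right)$ ($f{\left(U \right)} = 2 - \left(U + 3\right) \left(U - 3\right) = 2 - \left(3 + U\right) \left(-3 + U\right) = 2 - \left(-3 + U\right) \left(3 + U\right)$)
$p = 25$ ($p = \left(-5 + \frac{0}{2}\right)^{2} = \left(-5 + 0 \cdot \frac{1}{2}\right)^{2} = \left(-5 + 0\right)^{2} = \left(-5\right)^{2} = 25$)
$\left(p + f{\left(M{\left(0,-1 \right)} \right)}\right)^{2} = \left(25 + \left(11 - \left(-1\right)^{2}\right)\right)^{2} = \left(25 + \left(11 - 1\right)\right)^{2} = \left(25 + 10\right)^{2} = 35^{2} = 1225$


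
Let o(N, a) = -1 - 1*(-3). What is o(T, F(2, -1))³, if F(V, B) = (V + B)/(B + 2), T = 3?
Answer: 8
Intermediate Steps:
F(V, B) = (B + V)/(2 + B)
o(N, a) = 2 (o(N, a) = -1 + 3 = 2)
o(T, F(2, -1))³ = 2³ = 8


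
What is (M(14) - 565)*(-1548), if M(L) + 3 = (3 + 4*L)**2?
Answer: -4509324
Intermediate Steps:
M(L) = -3 + (3 + 4*L)**2
(M(14) - 565)*(-1548) = ((-3 + (3 + 4*14)**2) - 565)*(-1548) = ((-3 + (3 + 56)**2) - 565)*(-1548) = ((-3 + 59**2) - 565)*(-1548) = ((-3 + 3481) - 565)*(-1548) = (3478 - 565)*(-1548) = 2913*(-1548) = -4509324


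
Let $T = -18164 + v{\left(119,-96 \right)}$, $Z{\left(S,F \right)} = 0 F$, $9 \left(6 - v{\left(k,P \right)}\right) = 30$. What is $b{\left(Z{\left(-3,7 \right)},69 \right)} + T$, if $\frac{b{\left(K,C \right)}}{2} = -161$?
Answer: $- \frac{55450}{3} \approx -18483.0$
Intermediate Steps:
$v{\left(k,P \right)} = \frac{8}{3}$ ($v{\left(k,P \right)} = 6 - \frac{10}{3} = \frac{8}{3}$)
$Z{\left(S,F \right)} = 0$
$b{\left(K,C \right)} = -322$ ($b{\left(K,C \right)} = 2 \left(-161\right) = -322$)
$T = - \frac{54484}{3}$ ($T = -18164 + \frac{8}{3} = - \frac{54484}{3} \approx -18161.0$)
$b{\left(Z{\left(-3,7 \right)},69 \right)} + T = -322 - \frac{54484}{3} = - \frac{55450}{3}$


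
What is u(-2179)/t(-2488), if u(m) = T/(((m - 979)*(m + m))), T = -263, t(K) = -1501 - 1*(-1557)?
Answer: -263/770703584 ≈ -3.4125e-7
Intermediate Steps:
t(K) = 56 (t(K) = -1501 + 1557 = 56)
u(m) = -263/(2*m*(-979 + m)) (u(m) = -263*1/((m - 979)*(m + m)) = -263*1/(2*m*(-979 + m)) = -263/(2*m*(-979 + m)))
u(-2179)/t(-2488) = -263/2/(-2179*(-979 - 2179))/56 = -263/2*(-1/2179)/(-3158)*(1/56) = -263/2*(-1/2179)*(-1/3158)*(1/56) = -263/13762564*1/56 = -263/770703584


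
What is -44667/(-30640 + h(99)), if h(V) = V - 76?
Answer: 44667/30617 ≈ 1.4589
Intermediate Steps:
h(V) = -76 + V
-44667/(-30640 + h(99)) = -44667/(-30640 + (-76 + 99)) = -44667/(-30640 + 23) = -44667/(-30617) = -44667*(-1/30617) = 44667/30617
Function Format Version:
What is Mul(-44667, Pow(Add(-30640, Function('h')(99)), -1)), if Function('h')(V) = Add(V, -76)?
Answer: Rational(44667, 30617) ≈ 1.4589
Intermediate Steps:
Function('h')(V) = Add(-76, V)
Mul(-44667, Pow(Add(-30640, Function('h')(99)), -1)) = Mul(-44667, Pow(Add(-30640, Add(-76, 99)), -1)) = Mul(-44667, Pow(Add(-30640, 23), -1)) = Mul(-44667, Pow(-30617, -1)) = Mul(-44667, Rational(-1, 30617)) = Rational(44667, 30617)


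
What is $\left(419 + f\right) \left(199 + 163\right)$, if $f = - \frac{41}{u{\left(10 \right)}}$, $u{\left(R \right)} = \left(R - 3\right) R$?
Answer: $\frac{5301309}{35} \approx 1.5147 \cdot 10^{5}$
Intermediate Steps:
$u{\left(R \right)} = R \left(-3 + R\right)$ ($u{\left(R \right)} = \left(-3 + R\right) R = R \left(-3 + R\right)$)
$f = - \frac{41}{70}$ ($f = - \frac{41}{10 \left(-3 + 10\right)} = - \frac{41}{10 \cdot 7} = - \frac{41}{70} \approx -0.58571$)
$\left(419 + f\right) \left(199 + 163\right) = \left(419 - \frac{41}{70}\right) \left(199 + 163\right) = \frac{29289}{70} \cdot 362 = \frac{5301309}{35}$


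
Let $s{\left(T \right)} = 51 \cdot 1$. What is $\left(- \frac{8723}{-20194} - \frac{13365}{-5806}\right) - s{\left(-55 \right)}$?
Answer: $- \frac{1414756504}{29311591} \approx -48.266$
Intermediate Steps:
$s{\left(T \right)} = 51$
$\left(- \frac{8723}{-20194} - \frac{13365}{-5806}\right) - s{\left(-55 \right)} = \left(- \frac{8723}{-20194} - \frac{13365}{-5806}\right) - 51 = \left(\left(-8723\right) \left(- \frac{1}{20194}\right) - - \frac{13365}{5806}\right) - 51 = \left(\frac{8723}{20194} + \frac{13365}{5806}\right) - 51 = \frac{80134637}{29311591} - 51 = - \frac{1414756504}{29311591}$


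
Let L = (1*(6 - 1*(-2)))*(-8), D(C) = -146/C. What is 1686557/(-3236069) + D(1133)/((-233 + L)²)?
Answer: -168556323232003/323415315006993 ≈ -0.52118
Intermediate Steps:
L = -64 (L = (1*(6 + 2))*(-8) = (1*8)*(-8) = 8*(-8) = -64)
1686557/(-3236069) + D(1133)/((-233 + L)²) = 1686557/(-3236069) + (-146/1133)/((-233 - 64)²) = 1686557*(-1/3236069) + (-146*1/1133)/((-297)²) = -1686557/3236069 - 146/1133/88209 = -1686557/3236069 - 146/1133*1/88209 = -1686557/3236069 - 146/99940797 = -168556323232003/323415315006993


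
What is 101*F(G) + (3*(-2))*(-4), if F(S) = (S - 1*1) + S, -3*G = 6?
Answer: -481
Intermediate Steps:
G = -2 (G = -⅓*6 = -2)
F(S) = -1 + 2*S (F(S) = (S - 1) + S = (-1 + S) + S = -1 + 2*S)
101*F(G) + (3*(-2))*(-4) = 101*(-1 + 2*(-2)) + (3*(-2))*(-4) = 101*(-1 - 4) - 6*(-4) = 101*(-5) + 24 = -505 + 24 = -481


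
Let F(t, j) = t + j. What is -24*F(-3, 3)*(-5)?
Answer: 0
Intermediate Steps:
F(t, j) = j + t
-24*F(-3, 3)*(-5) = -24*(3 - 3)*(-5) = -24*0*(-5) = 0*(-5) = 0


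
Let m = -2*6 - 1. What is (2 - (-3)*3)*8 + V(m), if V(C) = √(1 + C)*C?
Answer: 88 - 26*I*√3 ≈ 88.0 - 45.033*I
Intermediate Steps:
m = -13 (m = -12 - 1 = -13)
V(C) = C*√(1 + C)
(2 - (-3)*3)*8 + V(m) = (2 - (-3)*3)*8 - 13*√(1 - 13) = (2 - 1*(-9))*8 - 26*I*√3 = (2 + 9)*8 - 26*I*√3 = 11*8 - 26*I*√3 = 88 - 26*I*√3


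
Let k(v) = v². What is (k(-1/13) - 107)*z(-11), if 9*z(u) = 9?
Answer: -18082/169 ≈ -106.99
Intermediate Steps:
z(u) = 1 (z(u) = (⅑)*9 = 1)
(k(-1/13) - 107)*z(-11) = ((-1/13)² - 107)*1 = (1/169 - 107)*1 = -18082/169*1 = -18082/169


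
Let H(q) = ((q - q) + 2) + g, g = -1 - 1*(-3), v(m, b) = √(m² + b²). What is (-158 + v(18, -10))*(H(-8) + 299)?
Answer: -47874 + 606*√106 ≈ -41635.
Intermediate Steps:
v(m, b) = √(b² + m²)
g = 2 (g = -1 + 3 = 2)
H(q) = 4 (H(q) = ((q - q) + 2) + 2 = (0 + 2) + 2 = 2 + 2 = 4)
(-158 + v(18, -10))*(H(-8) + 299) = (-158 + √((-10)² + 18²))*(4 + 299) = (-158 + √(100 + 324))*303 = (-158 + √424)*303 = (-158 + 2*√106)*303 = -47874 + 606*√106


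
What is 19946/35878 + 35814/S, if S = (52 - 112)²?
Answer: 113061691/10763400 ≈ 10.504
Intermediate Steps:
S = 3600 (S = (-60)² = 3600)
19946/35878 + 35814/S = 19946/35878 + 35814/3600 = 19946*(1/35878) + 35814*(1/3600) = 9973/17939 + 5969/600 = 113061691/10763400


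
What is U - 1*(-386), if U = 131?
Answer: 517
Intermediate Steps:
U - 1*(-386) = 131 - 1*(-386) = 131 + 386 = 517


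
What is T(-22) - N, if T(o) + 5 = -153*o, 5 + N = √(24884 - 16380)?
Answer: 3366 - 2*√2126 ≈ 3273.8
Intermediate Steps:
N = -5 + 2*√2126 (N = -5 + √(24884 - 16380) = -5 + √8504 = -5 + 2*√2126 ≈ 87.217)
T(o) = -5 - 153*o
T(-22) - N = (-5 - 153*(-22)) - (-5 + 2*√2126) = (-5 + 3366) + (5 - 2*√2126) = 3361 + (5 - 2*√2126) = 3366 - 2*√2126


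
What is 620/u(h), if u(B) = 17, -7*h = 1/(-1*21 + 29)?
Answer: 620/17 ≈ 36.471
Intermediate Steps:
h = -1/56 (h = -1/(7*(-1*21 + 29)) = -1/(7*(-21 + 29)) = -1/7/8 = -1/7*1/8 = -1/56 ≈ -0.017857)
620/u(h) = 620/17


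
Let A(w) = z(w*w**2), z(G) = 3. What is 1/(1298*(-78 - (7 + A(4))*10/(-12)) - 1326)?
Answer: -3/275260 ≈ -1.0899e-5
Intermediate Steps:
A(w) = 3
1/(1298*(-78 - (7 + A(4))*10/(-12)) - 1326) = 1/(1298*(-78 - (7 + 3)*10/(-12)) - 1326) = 1/(1298*(-78 - 10*10*(-1/12)) - 1326) = 1/(1298*(-78 - 10*(-5)/6) - 1326) = 1/(1298*(-78 - 1*(-25/3)) - 1326) = 1/(1298*(-78 + 25/3) - 1326) = 1/(1298*(-209/3) - 1326) = 1/(-271282/3 - 1326) = 1/(-275260/3) = -3/275260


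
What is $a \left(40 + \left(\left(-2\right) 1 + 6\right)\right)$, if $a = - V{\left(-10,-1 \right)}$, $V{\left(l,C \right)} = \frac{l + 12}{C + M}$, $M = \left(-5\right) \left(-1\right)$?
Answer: $-22$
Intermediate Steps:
$M = 5$
$V{\left(l,C \right)} = \frac{12 + l}{5 + C}$ ($V{\left(l,C \right)} = \frac{l + 12}{C + 5} = \frac{12 + l}{5 + C}$)
$a = - \frac{1}{2}$ ($a = - \frac{12 - 10}{5 - 1} = - \frac{2}{4} = \left(-1\right) \frac{1}{2} = - \frac{1}{2} \approx -0.5$)
$a \left(40 + \left(\left(-2\right) 1 + 6\right)\right) = - \frac{40 + \left(\left(-2\right) 1 + 6\right)}{2} = - \frac{40 + \left(-2 + 6\right)}{2} = - \frac{40 + 4}{2} = \left(- \frac{1}{2}\right) 44 = -22$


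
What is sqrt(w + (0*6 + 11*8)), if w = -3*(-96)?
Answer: 2*sqrt(94) ≈ 19.391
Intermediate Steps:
w = 288
sqrt(w + (0*6 + 11*8)) = sqrt(288 + (0*6 + 11*8)) = sqrt(288 + (0 + 88)) = sqrt(288 + 88) = sqrt(376) = 2*sqrt(94)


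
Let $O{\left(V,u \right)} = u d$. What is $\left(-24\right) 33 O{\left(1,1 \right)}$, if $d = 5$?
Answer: $-3960$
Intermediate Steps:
$O{\left(V,u \right)} = 5 u$ ($O{\left(V,u \right)} = u 5 = 5 u$)
$\left(-24\right) 33 O{\left(1,1 \right)} = \left(-24\right) 33 \cdot 5 \cdot 1 = \left(-792\right) 5 = -3960$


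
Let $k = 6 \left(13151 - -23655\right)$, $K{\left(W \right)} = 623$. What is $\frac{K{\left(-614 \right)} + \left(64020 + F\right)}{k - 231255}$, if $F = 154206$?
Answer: $- \frac{218849}{10419} \approx -21.005$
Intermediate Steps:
$k = 220836$ ($k = 6 \left(13151 + 23655\right) = 6 \cdot 36806 = 220836$)
$\frac{K{\left(-614 \right)} + \left(64020 + F\right)}{k - 231255} = \frac{623 + \left(64020 + 154206\right)}{220836 - 231255} = \frac{623 + 218226}{-10419} = 218849 \left(- \frac{1}{10419}\right) = - \frac{218849}{10419}$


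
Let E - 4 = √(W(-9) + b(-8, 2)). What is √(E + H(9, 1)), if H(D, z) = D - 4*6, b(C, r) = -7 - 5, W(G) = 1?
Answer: √(-11 + I*√11) ≈ 0.49453 + 3.3533*I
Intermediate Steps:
b(C, r) = -12
H(D, z) = -24 + D (H(D, z) = D - 24 = -24 + D)
E = 4 + I*√11 (E = 4 + √(1 - 12) = 4 + √(-11) = 4 + I*√11 ≈ 4.0 + 3.3166*I)
√(E + H(9, 1)) = √((4 + I*√11) + (-24 + 9)) = √((4 + I*√11) - 15) = √(-11 + I*√11)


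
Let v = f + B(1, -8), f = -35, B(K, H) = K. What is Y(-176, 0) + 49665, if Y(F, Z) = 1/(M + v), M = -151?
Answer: 9188024/185 ≈ 49665.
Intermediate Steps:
v = -34 (v = -35 + 1 = -34)
Y(F, Z) = -1/185 (Y(F, Z) = 1/(-151 - 34) = 1/(-185) = -1/185)
Y(-176, 0) + 49665 = -1/185 + 49665 = 9188024/185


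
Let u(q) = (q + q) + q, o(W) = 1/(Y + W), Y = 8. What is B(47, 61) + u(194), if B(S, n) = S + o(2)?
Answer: 6291/10 ≈ 629.10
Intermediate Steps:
o(W) = 1/(8 + W)
B(S, n) = ⅒ + S (B(S, n) = S + 1/(8 + 2) = S + 1/10 = S + ⅒ = ⅒ + S)
u(q) = 3*q (u(q) = 2*q + q = 3*q)
B(47, 61) + u(194) = (⅒ + 47) + 3*194 = 471/10 + 582 = 6291/10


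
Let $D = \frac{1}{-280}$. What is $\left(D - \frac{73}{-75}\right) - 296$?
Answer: $- \frac{1239127}{4200} \approx -295.03$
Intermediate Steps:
$D = - \frac{1}{280} \approx -0.0035714$
$\left(D - \frac{73}{-75}\right) - 296 = \left(- \frac{1}{280} - \frac{73}{-75}\right) - 296 = \left(- \frac{1}{280} - - \frac{73}{75}\right) - 296 = \left(- \frac{1}{280} + \frac{73}{75}\right) - 296 = \frac{4073}{4200} - 296 = - \frac{1239127}{4200}$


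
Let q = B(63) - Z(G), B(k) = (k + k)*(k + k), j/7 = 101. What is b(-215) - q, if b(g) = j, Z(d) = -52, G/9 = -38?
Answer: -15221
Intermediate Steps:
G = -342 (G = 9*(-38) = -342)
j = 707 (j = 7*101 = 707)
B(k) = 4*k**2 (B(k) = (2*k)*(2*k) = 4*k**2)
b(g) = 707
q = 15928 (q = 4*63**2 - 1*(-52) = 4*3969 + 52 = 15876 + 52 = 15928)
b(-215) - q = 707 - 1*15928 = 707 - 15928 = -15221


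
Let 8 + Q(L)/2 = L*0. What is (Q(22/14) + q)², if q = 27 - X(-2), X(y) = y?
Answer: 169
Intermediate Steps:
Q(L) = -16 (Q(L) = -16 + 2*(L*0) = -16 + 2*0 = -16 + 0 = -16)
q = 29 (q = 27 - 1*(-2) = 27 + 2 = 29)
(Q(22/14) + q)² = (-16 + 29)² = 13² = 169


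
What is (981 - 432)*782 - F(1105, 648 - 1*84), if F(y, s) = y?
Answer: 428213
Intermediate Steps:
(981 - 432)*782 - F(1105, 648 - 1*84) = (981 - 432)*782 - 1*1105 = 549*782 - 1105 = 429318 - 1105 = 428213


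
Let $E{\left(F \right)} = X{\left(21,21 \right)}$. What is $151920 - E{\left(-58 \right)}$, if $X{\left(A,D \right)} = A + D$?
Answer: $151878$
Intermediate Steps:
$E{\left(F \right)} = 42$ ($E{\left(F \right)} = 21 + 21 = 42$)
$151920 - E{\left(-58 \right)} = 151920 - 42 = 151878$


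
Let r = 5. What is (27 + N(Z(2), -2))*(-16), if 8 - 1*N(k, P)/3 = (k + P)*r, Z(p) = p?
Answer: -816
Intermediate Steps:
N(k, P) = 24 - 15*P - 15*k (N(k, P) = 24 - 3*(k + P)*5 = 24 - 3*(P + k)*5 = 24 - 3*(5*P + 5*k) = 24 + (-15*P - 15*k) = 24 - 15*P - 15*k)
(27 + N(Z(2), -2))*(-16) = (27 + (24 - 15*(-2) - 15*2))*(-16) = (27 + (24 + 30 - 30))*(-16) = (27 + 24)*(-16) = 51*(-16) = -816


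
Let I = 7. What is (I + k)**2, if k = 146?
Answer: 23409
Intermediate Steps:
(I + k)**2 = (7 + 146)**2 = 153**2 = 23409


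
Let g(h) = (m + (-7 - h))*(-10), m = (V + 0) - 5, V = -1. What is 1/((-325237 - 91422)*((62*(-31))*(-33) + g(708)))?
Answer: -1/29431125124 ≈ -3.3978e-11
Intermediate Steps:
m = -6 (m = (-1 + 0) - 5 = -1 - 5 = -6)
g(h) = 130 + 10*h (g(h) = (-6 + (-7 - h))*(-10) = (-13 - h)*(-10) = 130 + 10*h)
1/((-325237 - 91422)*((62*(-31))*(-33) + g(708))) = 1/((-325237 - 91422)*((62*(-31))*(-33) + (130 + 10*708))) = 1/(-416659*(-1922*(-33) + (130 + 7080))) = 1/(-416659*(63426 + 7210)) = 1/(-416659*70636) = 1/(-29431125124) = -1/29431125124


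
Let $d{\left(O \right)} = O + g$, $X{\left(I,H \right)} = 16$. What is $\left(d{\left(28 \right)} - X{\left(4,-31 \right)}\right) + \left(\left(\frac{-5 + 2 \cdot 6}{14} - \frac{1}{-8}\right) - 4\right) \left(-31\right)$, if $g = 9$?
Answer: $\frac{1005}{8} \approx 125.63$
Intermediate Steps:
$d{\left(O \right)} = 9 + O$ ($d{\left(O \right)} = O + 9 = 9 + O$)
$\left(d{\left(28 \right)} - X{\left(4,-31 \right)}\right) + \left(\left(\frac{-5 + 2 \cdot 6}{14} - \frac{1}{-8}\right) - 4\right) \left(-31\right) = \left(\left(9 + 28\right) - 16\right) + \left(\left(\frac{-5 + 2 \cdot 6}{14} - \frac{1}{-8}\right) - 4\right) \left(-31\right) = \left(37 - 16\right) + \left(\left(\left(-5 + 12\right) \frac{1}{14} - - \frac{1}{8}\right) - 4\right) \left(-31\right) = 21 + \left(\left(7 \cdot \frac{1}{14} + \frac{1}{8}\right) - 4\right) \left(-31\right) = 21 + \left(\left(\frac{1}{2} + \frac{1}{8}\right) - 4\right) \left(-31\right) = 21 + \left(\frac{5}{8} - 4\right) \left(-31\right) = 21 - - \frac{837}{8} = 21 + \frac{837}{8} = \frac{1005}{8}$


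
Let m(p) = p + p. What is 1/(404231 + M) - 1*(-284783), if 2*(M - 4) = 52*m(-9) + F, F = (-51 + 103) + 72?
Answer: 115003634108/403829 ≈ 2.8478e+5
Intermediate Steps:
F = 124 (F = 52 + 72 = 124)
m(p) = 2*p
M = -402 (M = 4 + (52*(2*(-9)) + 124)/2 = 4 + (52*(-18) + 124)/2 = 4 + (-936 + 124)/2 = 4 + (1/2)*(-812) = 4 - 406 = -402)
1/(404231 + M) - 1*(-284783) = 1/(404231 - 402) - 1*(-284783) = 1/403829 + 284783 = 115003634108/403829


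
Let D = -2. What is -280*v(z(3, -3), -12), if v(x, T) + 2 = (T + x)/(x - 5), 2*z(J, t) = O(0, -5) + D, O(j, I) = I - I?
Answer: -140/3 ≈ -46.667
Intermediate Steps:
O(j, I) = 0
z(J, t) = -1 (z(J, t) = (0 - 2)/2 = (1/2)*(-2) = -1)
v(x, T) = -2 + (T + x)/(-5 + x) (v(x, T) = -2 + (T + x)/(x - 5) = -2 + (T + x)/(-5 + x))
-280*v(z(3, -3), -12) = -280*(10 - 12 - 1*(-1))/(-5 - 1) = -280*(10 - 12 + 1)/(-6) = -(-140)*(-1)/3 = -280*1/6 = -140/3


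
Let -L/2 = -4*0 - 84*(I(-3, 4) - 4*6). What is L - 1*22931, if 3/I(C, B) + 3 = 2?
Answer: -27467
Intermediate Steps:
I(C, B) = -3 (I(C, B) = 3/(-3 + 2) = 3/(-1) = 3*(-1) = -3)
L = -4536 (L = -2*(-4*0 - 84*(-3 - 4*6)) = -2*(0 - 84*(-3 - 24)) = -2*(0 - 84*(-27)) = -2*(0 + 2268) = -2*2268 = -4536)
L - 1*22931 = -4536 - 1*22931 = -4536 - 22931 = -27467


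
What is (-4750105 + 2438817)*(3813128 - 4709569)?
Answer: 2071933326008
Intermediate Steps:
(-4750105 + 2438817)*(3813128 - 4709569) = -2311288*(-896441) = 2071933326008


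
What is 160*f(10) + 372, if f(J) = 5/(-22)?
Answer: 3692/11 ≈ 335.64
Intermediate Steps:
f(J) = -5/22 (f(J) = 5*(-1/22) = -5/22)
160*f(10) + 372 = 160*(-5/22) + 372 = -400/11 + 372 = 3692/11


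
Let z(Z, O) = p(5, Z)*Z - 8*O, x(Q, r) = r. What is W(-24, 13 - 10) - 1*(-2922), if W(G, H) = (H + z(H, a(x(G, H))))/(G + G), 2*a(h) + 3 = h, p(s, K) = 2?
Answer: 46749/16 ≈ 2921.8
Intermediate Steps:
a(h) = -3/2 + h/2
z(Z, O) = -8*O + 2*Z (z(Z, O) = 2*Z - 8*O = -8*O + 2*Z)
W(G, H) = (12 - H)/(2*G) (W(G, H) = (H + (-8*(-3/2 + H/2) + 2*H))/(G + G) = (H + ((12 - 4*H) + 2*H))/((2*G)) = (H + (12 - 2*H))*(1/(2*G)) = (12 - H)*(1/(2*G)) = (12 - H)/(2*G))
W(-24, 13 - 10) - 1*(-2922) = (½)*(12 - (13 - 10))/(-24) - 1*(-2922) = (½)*(-1/24)*(12 - 1*3) + 2922 = (½)*(-1/24)*(12 - 3) + 2922 = (½)*(-1/24)*9 + 2922 = -3/16 + 2922 = 46749/16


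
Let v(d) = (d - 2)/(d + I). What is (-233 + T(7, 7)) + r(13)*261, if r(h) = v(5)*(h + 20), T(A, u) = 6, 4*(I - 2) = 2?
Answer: 16091/5 ≈ 3218.2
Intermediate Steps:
I = 5/2 (I = 2 + (¼)*2 = 2 + ½ = 5/2 ≈ 2.5000)
v(d) = (-2 + d)/(5/2 + d) (v(d) = (d - 2)/(d + 5/2) = (-2 + d)/(5/2 + d))
r(h) = 8 + 2*h/5 (r(h) = (2*(-2 + 5)/(5 + 2*5))*(h + 20) = (2*3/(5 + 10))*(20 + h) = (2*3/15)*(20 + h) = (2*(1/15)*3)*(20 + h) = 2*(20 + h)/5 = 8 + 2*h/5)
(-233 + T(7, 7)) + r(13)*261 = (-233 + 6) + (8 + (⅖)*13)*261 = -227 + (8 + 26/5)*261 = -227 + (66/5)*261 = -227 + 17226/5 = 16091/5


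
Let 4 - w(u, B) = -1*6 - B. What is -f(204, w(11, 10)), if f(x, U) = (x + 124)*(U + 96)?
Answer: -38048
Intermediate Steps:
w(u, B) = 10 + B (w(u, B) = 4 - (-1*6 - B) = 4 - (-6 - B) = 4 + (6 + B) = 10 + B)
f(x, U) = (96 + U)*(124 + x) (f(x, U) = (124 + x)*(96 + U) = (96 + U)*(124 + x))
-f(204, w(11, 10)) = -(11904 + 96*204 + 124*(10 + 10) + (10 + 10)*204) = -(11904 + 19584 + 124*20 + 20*204) = -(11904 + 19584 + 2480 + 4080) = -1*38048 = -38048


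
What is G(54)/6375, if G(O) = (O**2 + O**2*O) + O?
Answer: 53478/2125 ≈ 25.166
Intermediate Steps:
G(O) = O + O**2 + O**3 (G(O) = (O**2 + O**3) + O = O + O**2 + O**3)
G(54)/6375 = (54*(1 + 54 + 54**2))/6375 = (54*(1 + 54 + 2916))*(1/6375) = (54*2971)*(1/6375) = 160434*(1/6375) = 53478/2125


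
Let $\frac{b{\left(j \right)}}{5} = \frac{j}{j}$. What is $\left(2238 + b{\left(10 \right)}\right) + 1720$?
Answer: $3963$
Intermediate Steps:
$b{\left(j \right)} = 5$ ($b{\left(j \right)} = 5 \frac{j}{j} = 5 \cdot 1 = 5$)
$\left(2238 + b{\left(10 \right)}\right) + 1720 = \left(2238 + 5\right) + 1720 = 2243 + 1720 = 3963$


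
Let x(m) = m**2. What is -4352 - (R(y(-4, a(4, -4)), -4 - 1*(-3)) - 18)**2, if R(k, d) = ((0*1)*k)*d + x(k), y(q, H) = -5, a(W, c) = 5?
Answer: -4401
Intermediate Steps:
R(k, d) = k**2 (R(k, d) = ((0*1)*k)*d + k**2 = (0*k)*d + k**2 = 0*d + k**2 = 0 + k**2 = k**2)
-4352 - (R(y(-4, a(4, -4)), -4 - 1*(-3)) - 18)**2 = -4352 - ((-5)**2 - 18)**2 = -4352 - (25 - 18)**2 = -4352 - 1*7**2 = -4352 - 1*49 = -4352 - 49 = -4401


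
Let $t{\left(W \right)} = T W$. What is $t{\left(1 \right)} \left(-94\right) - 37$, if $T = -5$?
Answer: $433$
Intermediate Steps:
$t{\left(W \right)} = - 5 W$
$t{\left(1 \right)} \left(-94\right) - 37 = \left(-5\right) 1 \left(-94\right) - 37 = \left(-5\right) \left(-94\right) - 37 = 470 - 37 = 433$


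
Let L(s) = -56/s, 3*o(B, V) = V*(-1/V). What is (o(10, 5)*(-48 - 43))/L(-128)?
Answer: 208/3 ≈ 69.333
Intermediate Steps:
o(B, V) = -⅓ (o(B, V) = (V*(-1/V))/3 = (⅓)*(-1) = -⅓)
(o(10, 5)*(-48 - 43))/L(-128) = (-(-48 - 43)/3)/((-56/(-128))) = (-⅓*(-91))/((-56*(-1/128))) = 91/(3*(7/16)) = (91/3)*(16/7) = 208/3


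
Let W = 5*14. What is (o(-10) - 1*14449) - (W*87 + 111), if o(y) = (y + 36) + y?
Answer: -20634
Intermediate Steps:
W = 70
o(y) = 36 + 2*y (o(y) = (36 + y) + y = 36 + 2*y)
(o(-10) - 1*14449) - (W*87 + 111) = ((36 + 2*(-10)) - 1*14449) - (70*87 + 111) = ((36 - 20) - 14449) - (6090 + 111) = (16 - 14449) - 1*6201 = -14433 - 6201 = -20634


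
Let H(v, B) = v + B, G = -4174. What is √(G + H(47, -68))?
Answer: I*√4195 ≈ 64.769*I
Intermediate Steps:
H(v, B) = B + v
√(G + H(47, -68)) = √(-4174 + (-68 + 47)) = √(-4174 - 21) = √(-4195) = I*√4195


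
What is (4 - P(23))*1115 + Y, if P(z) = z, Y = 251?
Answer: -20934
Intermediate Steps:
(4 - P(23))*1115 + Y = (4 - 1*23)*1115 + 251 = (4 - 23)*1115 + 251 = -19*1115 + 251 = -21185 + 251 = -20934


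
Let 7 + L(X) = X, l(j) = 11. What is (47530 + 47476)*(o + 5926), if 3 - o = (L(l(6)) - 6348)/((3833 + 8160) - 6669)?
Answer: 749890433510/1331 ≈ 5.6340e+8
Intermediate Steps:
L(X) = -7 + X
o = 5579/1331 (o = 3 - ((-7 + 11) - 6348)/((3833 + 8160) - 6669) = 3 - (4 - 6348)/(11993 - 6669) = 3 - (-6344)/5324 = 3 - 1*(-1586/1331) = 3 + 1586/1331 = 5579/1331 ≈ 4.1916)
(47530 + 47476)*(o + 5926) = (47530 + 47476)*(5579/1331 + 5926) = 95006*(7893085/1331) = 749890433510/1331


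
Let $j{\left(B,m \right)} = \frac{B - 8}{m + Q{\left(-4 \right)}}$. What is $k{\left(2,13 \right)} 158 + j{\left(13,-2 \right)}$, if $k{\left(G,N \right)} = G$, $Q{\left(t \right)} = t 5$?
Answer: $\frac{6947}{22} \approx 315.77$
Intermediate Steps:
$Q{\left(t \right)} = 5 t$
$j{\left(B,m \right)} = \frac{-8 + B}{-20 + m}$ ($j{\left(B,m \right)} = \frac{B - 8}{m + 5 \left(-4\right)} = \frac{-8 + B}{m - 20} = \frac{-8 + B}{-20 + m}$)
$k{\left(2,13 \right)} 158 + j{\left(13,-2 \right)} = 2 \cdot 158 + \frac{-8 + 13}{-20 - 2} = 316 + \frac{1}{-22} \cdot 5 = 316 - \frac{5}{22} = \frac{6947}{22}$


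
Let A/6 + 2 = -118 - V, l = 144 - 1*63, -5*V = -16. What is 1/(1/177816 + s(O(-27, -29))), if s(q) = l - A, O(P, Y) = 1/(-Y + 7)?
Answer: 889080/729223421 ≈ 0.0012192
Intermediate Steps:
V = 16/5 (V = -⅕*(-16) = 16/5 ≈ 3.2000)
l = 81 (l = 144 - 63 = 81)
A = -3696/5 (A = -12 + 6*(-118 - 1*16/5) = -12 + 6*(-118 - 16/5) = -12 + 6*(-606/5) = -12 - 3636/5 = -3696/5 ≈ -739.20)
O(P, Y) = 1/(7 - Y)
s(q) = 4101/5 (s(q) = 81 - 1*(-3696/5) = 81 + 3696/5 = 4101/5)
1/(1/177816 + s(O(-27, -29))) = 1/(1/177816 + 4101/5) = 1/(729223421/889080) = 889080/729223421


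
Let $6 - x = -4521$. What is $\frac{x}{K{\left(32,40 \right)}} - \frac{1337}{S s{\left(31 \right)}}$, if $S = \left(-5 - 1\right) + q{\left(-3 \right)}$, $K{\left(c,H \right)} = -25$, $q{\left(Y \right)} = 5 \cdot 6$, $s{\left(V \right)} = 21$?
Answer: $- \frac{330719}{1800} \approx -183.73$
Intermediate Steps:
$q{\left(Y \right)} = 30$
$S = 24$ ($S = \left(-5 - 1\right) + 30 = -6 + 30 = 24$)
$x = 4527$ ($x = 6 - -4521 = 6 + 4521 = 4527$)
$\frac{x}{K{\left(32,40 \right)}} - \frac{1337}{S s{\left(31 \right)}} = \frac{4527}{-25} - \frac{1337}{24 \cdot 21} = 4527 \left(- \frac{1}{25}\right) - \frac{1337}{504} = - \frac{4527}{25} - \frac{191}{72} = - \frac{330719}{1800}$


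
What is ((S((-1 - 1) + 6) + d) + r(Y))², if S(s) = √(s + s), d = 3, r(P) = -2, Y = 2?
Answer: 9 + 4*√2 ≈ 14.657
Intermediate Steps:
S(s) = √2*√s (S(s) = √(2*s) = √2*√s)
((S((-1 - 1) + 6) + d) + r(Y))² = ((√2*√((-1 - 1) + 6) + 3) - 2)² = ((√2*√(-2 + 6) + 3) - 2)² = ((√2*√4 + 3) - 2)² = ((√2*2 + 3) - 2)² = ((2*√2 + 3) - 2)² = ((3 + 2*√2) - 2)² = (1 + 2*√2)²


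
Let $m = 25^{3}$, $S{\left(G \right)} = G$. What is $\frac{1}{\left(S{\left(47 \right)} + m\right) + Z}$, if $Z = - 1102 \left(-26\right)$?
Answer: $\frac{1}{44324} \approx 2.2561 \cdot 10^{-5}$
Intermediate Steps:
$m = 15625$
$Z = 28652$ ($Z = \left(-1\right) \left(-28652\right) = 28652$)
$\frac{1}{\left(S{\left(47 \right)} + m\right) + Z} = \frac{1}{\left(47 + 15625\right) + 28652} = \frac{1}{15672 + 28652} = \frac{1}{44324}$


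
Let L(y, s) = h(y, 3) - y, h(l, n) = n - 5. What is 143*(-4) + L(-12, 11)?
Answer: -562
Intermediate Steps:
h(l, n) = -5 + n
L(y, s) = -2 - y (L(y, s) = (-5 + 3) - y = -2 - y)
143*(-4) + L(-12, 11) = 143*(-4) + (-2 - 1*(-12)) = -572 + (-2 + 12) = -572 + 10 = -562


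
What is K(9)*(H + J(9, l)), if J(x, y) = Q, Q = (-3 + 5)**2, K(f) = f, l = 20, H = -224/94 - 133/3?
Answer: -18069/47 ≈ -384.45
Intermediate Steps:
H = -6587/141 (H = -224*1/94 - 133*1/3 = -112/47 - 133/3 = -6587/141 ≈ -46.716)
Q = 4 (Q = 2**2 = 4)
J(x, y) = 4
K(9)*(H + J(9, l)) = 9*(-6587/141 + 4) = 9*(-6023/141) = -18069/47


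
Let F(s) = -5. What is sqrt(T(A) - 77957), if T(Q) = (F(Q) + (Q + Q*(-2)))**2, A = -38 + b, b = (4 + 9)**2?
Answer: I*sqrt(59461) ≈ 243.85*I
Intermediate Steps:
b = 169 (b = 13**2 = 169)
A = 131 (A = -38 + 169 = 131)
T(Q) = (-5 - Q)**2 (T(Q) = (-5 + (Q + Q*(-2)))**2 = (-5 + (Q - 2*Q))**2 = (-5 - Q)**2)
sqrt(T(A) - 77957) = sqrt((5 + 131)**2 - 77957) = sqrt(136**2 - 77957) = sqrt(18496 - 77957) = sqrt(-59461) = I*sqrt(59461)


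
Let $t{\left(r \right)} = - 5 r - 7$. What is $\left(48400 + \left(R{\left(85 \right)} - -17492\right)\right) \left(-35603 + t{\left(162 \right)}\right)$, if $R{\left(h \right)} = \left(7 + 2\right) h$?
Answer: $-2427647940$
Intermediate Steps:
$R{\left(h \right)} = 9 h$
$t{\left(r \right)} = -7 - 5 r$
$\left(48400 + \left(R{\left(85 \right)} - -17492\right)\right) \left(-35603 + t{\left(162 \right)}\right) = \left(48400 + \left(9 \cdot 85 - -17492\right)\right) \left(-35603 - 817\right) = \left(48400 + \left(765 + 17492\right)\right) \left(-35603 - 817\right) = \left(48400 + 18257\right) \left(-35603 - 817\right) = 66657 \left(-36420\right) = -2427647940$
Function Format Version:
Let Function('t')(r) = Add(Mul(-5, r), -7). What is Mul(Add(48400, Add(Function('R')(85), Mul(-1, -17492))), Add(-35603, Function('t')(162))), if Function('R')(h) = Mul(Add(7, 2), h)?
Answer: -2427647940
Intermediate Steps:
Function('R')(h) = Mul(9, h)
Function('t')(r) = Add(-7, Mul(-5, r))
Mul(Add(48400, Add(Function('R')(85), Mul(-1, -17492))), Add(-35603, Function('t')(162))) = Mul(Add(48400, Add(Mul(9, 85), Mul(-1, -17492))), Add(-35603, Add(-7, Mul(-5, 162)))) = Mul(Add(48400, Add(765, 17492)), Add(-35603, Add(-7, -810))) = Mul(Add(48400, 18257), Add(-35603, -817)) = Mul(66657, -36420) = -2427647940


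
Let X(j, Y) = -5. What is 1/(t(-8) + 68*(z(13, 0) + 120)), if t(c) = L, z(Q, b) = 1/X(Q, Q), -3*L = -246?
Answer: 5/41142 ≈ 0.00012153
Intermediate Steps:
L = 82 (L = -⅓*(-246) = 82)
z(Q, b) = -⅕ (z(Q, b) = 1/(-5) = -⅕)
t(c) = 82
1/(t(-8) + 68*(z(13, 0) + 120)) = 1/(82 + 68*(-⅕ + 120)) = 1/(82 + 68*(599/5)) = 1/(82 + 40732/5) = 1/(41142/5) = 5/41142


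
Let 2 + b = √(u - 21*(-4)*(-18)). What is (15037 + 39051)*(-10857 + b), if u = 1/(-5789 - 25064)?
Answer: -587341592 + 54088*I*√1439284335661/30853 ≈ -5.8734e+8 + 2.1032e+6*I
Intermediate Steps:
u = -1/30853 (u = 1/(-30853) = -1/30853 ≈ -3.2412e-5)
b = -2 + I*√1439284335661/30853 (b = -2 + √(-1/30853 - 21*(-4)*(-18)) = -2 + √(-1/30853 + 84*(-18)) = -2 + √(-1/30853 - 1512) = -2 + √(-46649737/30853) = -2 + I*√1439284335661/30853 ≈ -2.0 + 38.884*I)
(15037 + 39051)*(-10857 + b) = (15037 + 39051)*(-10857 + (-2 + I*√1439284335661/30853)) = 54088*(-10859 + I*√1439284335661/30853) = -587341592 + 54088*I*√1439284335661/30853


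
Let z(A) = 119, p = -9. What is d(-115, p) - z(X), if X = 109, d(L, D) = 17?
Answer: -102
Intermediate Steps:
d(-115, p) - z(X) = 17 - 1*119 = 17 - 119 = -102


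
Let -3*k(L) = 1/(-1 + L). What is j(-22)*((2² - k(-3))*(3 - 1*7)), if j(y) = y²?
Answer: -22748/3 ≈ -7582.7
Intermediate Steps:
k(L) = -1/(3*(-1 + L))
j(-22)*((2² - k(-3))*(3 - 1*7)) = (-22)²*((2² - (-1)/(-3 + 3*(-3)))*(3 - 1*7)) = 484*((4 - (-1)/(-3 - 9))*(3 - 7)) = 484*((4 - (-1)/(-12))*(-4)) = 484*((4 - (-1)*(-1)/12)*(-4)) = 484*((4 - 1*1/12)*(-4)) = 484*((4 - 1/12)*(-4)) = 484*((47/12)*(-4)) = 484*(-47/3) = -22748/3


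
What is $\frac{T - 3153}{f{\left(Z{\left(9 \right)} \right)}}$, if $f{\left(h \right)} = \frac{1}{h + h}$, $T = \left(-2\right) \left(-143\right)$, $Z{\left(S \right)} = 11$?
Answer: $-63074$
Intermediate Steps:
$T = 286$
$f{\left(h \right)} = \frac{1}{2 h}$
$\frac{T - 3153}{f{\left(Z{\left(9 \right)} \right)}} = \frac{286 - 3153}{\frac{1}{2} \cdot \frac{1}{11}} = - 2867 \frac{1}{\frac{1}{22}} = \left(-2867\right) 22 = -63074$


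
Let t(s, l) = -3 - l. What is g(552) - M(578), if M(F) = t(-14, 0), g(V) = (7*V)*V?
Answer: 2132931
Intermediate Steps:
g(V) = 7*V²
M(F) = -3 (M(F) = -3 - 1*0 = -3 + 0 = -3)
g(552) - M(578) = 7*552² - 1*(-3) = 7*304704 + 3 = 2132928 + 3 = 2132931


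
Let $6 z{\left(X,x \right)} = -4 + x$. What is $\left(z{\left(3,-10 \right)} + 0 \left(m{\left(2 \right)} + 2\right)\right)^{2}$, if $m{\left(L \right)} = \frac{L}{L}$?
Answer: $\frac{49}{9} \approx 5.4444$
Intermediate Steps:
$z{\left(X,x \right)} = - \frac{2}{3} + \frac{x}{6}$ ($z{\left(X,x \right)} = \frac{-4 + x}{6} = - \frac{2}{3} + \frac{x}{6}$)
$m{\left(L \right)} = 1$
$\left(z{\left(3,-10 \right)} + 0 \left(m{\left(2 \right)} + 2\right)\right)^{2} = \left(\left(- \frac{2}{3} + \frac{1}{6} \left(-10\right)\right) + 0 \left(1 + 2\right)\right)^{2} = \left(\left(- \frac{2}{3} - \frac{5}{3}\right) + 0 \cdot 3\right)^{2} = \left(- \frac{7}{3} + 0\right)^{2} = \left(- \frac{7}{3}\right)^{2} = \frac{49}{9}$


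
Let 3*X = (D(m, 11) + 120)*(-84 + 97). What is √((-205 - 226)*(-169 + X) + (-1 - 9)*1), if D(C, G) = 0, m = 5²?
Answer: I*√151291 ≈ 388.96*I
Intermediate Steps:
m = 25
X = 520 (X = ((0 + 120)*(-84 + 97))/3 = (120*13)/3 = (⅓)*1560 = 520)
√((-205 - 226)*(-169 + X) + (-1 - 9)*1) = √((-205 - 226)*(-169 + 520) + (-1 - 9)*1) = √(-431*351 - 10*1) = √(-151281 - 10) = √(-151291) = I*√151291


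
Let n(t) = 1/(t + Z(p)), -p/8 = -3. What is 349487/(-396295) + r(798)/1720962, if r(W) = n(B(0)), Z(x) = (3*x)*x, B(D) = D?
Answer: -1039312246345337/1178510922645120 ≈ -0.88189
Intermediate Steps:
p = 24 (p = -8*(-3) = 24)
Z(x) = 3*x²
n(t) = 1/(1728 + t) (n(t) = 1/(t + 3*24²) = 1/(t + 3*576) = 1/(t + 1728) = 1/(1728 + t))
r(W) = 1/1728 (r(W) = 1/(1728 + 0) = 1/1728)
349487/(-396295) + r(798)/1720962 = 349487/(-396295) + (1/1728)/1720962 = 349487*(-1/396295) + (1/1728)*(1/1720962) = -349487/396295 + 1/2973822336 = -1039312246345337/1178510922645120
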